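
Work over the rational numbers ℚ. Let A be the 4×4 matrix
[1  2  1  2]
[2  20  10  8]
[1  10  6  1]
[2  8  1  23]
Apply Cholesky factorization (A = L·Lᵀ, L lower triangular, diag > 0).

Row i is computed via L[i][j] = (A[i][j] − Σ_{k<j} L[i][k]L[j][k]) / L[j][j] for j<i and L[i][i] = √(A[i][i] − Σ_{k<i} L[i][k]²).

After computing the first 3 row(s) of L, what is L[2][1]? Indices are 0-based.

Step 1: L[0][0] = √(1) = 1.
  L[1][0] = (2) / L[0][0] = 2.
Step 2: L[1][1] = √(16) = 4.
  L[2][0] = (1) / L[0][0] = 1.
  L[2][1] = (8) / L[1][1] = 2.
Step 3: L[2][2] = √(1) = 1.

L[2][1] = 2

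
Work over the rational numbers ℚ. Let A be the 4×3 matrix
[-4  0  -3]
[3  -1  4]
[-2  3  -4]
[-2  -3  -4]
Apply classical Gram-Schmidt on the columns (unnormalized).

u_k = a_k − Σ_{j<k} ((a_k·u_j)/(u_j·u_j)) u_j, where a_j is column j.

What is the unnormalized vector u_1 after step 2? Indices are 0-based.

Step 1: u_0 = a_0 = (-4, 3, -2, -2).
Step 2: u_1 = a_1 − (-1/11)·u_0 = (-4/11, -8/11, 31/11, -35/11).

u_1 = (-4/11, -8/11, 31/11, -35/11)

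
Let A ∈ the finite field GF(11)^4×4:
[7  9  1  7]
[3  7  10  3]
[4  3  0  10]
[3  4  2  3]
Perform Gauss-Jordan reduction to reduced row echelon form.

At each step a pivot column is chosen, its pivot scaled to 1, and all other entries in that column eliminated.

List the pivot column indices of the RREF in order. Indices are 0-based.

pivot columns: 0, 1, 2, 3

step 1: normalize row 0 (÷7) = (1, 6, 8, 1)
  row 1: subtract 3×row0 = (0, 0, 8, 0)
  row 2: subtract 4×row0 = (0, 1, 1, 6)
  row 3: subtract 3×row0 = (0, 8, 0, 0)
step 2: exchange rows 1,2
step 2: normalize row 1 (÷1) = (0, 1, 1, 6)
  row 0: subtract 6×row1 = (1, 0, 2, 9)
  row 3: subtract 8×row1 = (0, 0, 3, 7)
step 3: normalize row 2 (÷8) = (0, 0, 1, 0)
  row 0: subtract 2×row2 = (1, 0, 0, 9)
  row 1: subtract 1×row2 = (0, 1, 0, 6)
  row 3: subtract 3×row2 = (0, 0, 0, 7)
step 4: normalize row 3 (÷7) = (0, 0, 0, 1)
  row 0: subtract 9×row3 = (1, 0, 0, 0)
  row 1: subtract 6×row3 = (0, 1, 0, 0)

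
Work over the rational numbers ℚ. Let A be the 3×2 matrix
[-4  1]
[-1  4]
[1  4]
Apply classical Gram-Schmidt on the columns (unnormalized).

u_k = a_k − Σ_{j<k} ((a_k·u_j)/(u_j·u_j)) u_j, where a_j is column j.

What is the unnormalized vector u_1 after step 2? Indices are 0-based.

u_1 = (1/9, 34/9, 38/9)

Step 1: u_0 = a_0 = (-4, -1, 1).
Step 2: u_1 = a_1 − (-2/9)·u_0 = (1/9, 34/9, 38/9).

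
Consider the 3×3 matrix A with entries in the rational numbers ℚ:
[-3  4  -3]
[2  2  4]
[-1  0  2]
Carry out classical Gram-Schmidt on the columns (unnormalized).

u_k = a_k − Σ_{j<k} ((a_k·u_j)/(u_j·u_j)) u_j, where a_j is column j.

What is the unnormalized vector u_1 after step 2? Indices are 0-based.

Step 1: u_0 = a_0 = (-3, 2, -1).
Step 2: u_1 = a_1 − (-4/7)·u_0 = (16/7, 22/7, -4/7).

u_1 = (16/7, 22/7, -4/7)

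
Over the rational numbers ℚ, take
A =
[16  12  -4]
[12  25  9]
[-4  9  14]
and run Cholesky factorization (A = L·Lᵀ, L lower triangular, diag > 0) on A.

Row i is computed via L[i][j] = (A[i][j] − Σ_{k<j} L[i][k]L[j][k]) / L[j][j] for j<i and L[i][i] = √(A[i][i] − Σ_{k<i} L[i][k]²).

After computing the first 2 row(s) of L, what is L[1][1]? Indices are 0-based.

L[1][1] = 4

Step 1: L[0][0] = √(16) = 4.
  L[1][0] = (12) / L[0][0] = 3.
Step 2: L[1][1] = √(16) = 4.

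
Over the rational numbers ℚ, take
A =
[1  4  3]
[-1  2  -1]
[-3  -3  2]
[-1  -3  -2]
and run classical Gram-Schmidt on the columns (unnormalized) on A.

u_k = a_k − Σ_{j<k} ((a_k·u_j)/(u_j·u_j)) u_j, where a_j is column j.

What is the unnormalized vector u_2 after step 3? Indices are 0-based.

u_2 = (22/13, -32/13, 23/13, -15/13)

Step 1: u_0 = a_0 = (1, -1, -3, -1).
Step 2: u_1 = a_1 − (7/6)·u_0 = (17/6, 19/6, 1/2, -11/6).
Step 3: u_2 = a_2 − (0)·u_0 − (6/13)·u_1 = (22/13, -32/13, 23/13, -15/13).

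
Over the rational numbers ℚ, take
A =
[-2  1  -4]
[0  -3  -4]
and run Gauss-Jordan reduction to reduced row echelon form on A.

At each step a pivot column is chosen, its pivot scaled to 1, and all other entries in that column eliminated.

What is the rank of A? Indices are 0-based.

pivot(0,0)=-2: scale R0 → (1, -1/2, 2)
pivot(1,1)=-3: scale R1 → (0, 1, 4/3)
  clear (0,1): R0 −= (-1/2)R1 → (1, 0, 8/3)

rank = 2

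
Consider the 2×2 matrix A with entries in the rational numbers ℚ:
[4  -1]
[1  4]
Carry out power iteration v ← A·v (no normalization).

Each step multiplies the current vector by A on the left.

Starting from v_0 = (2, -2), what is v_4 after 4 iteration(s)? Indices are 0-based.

v_4 = (802, 158)

v_0 = (2, -2).
v_1 = A·v_0 = (10, -6).
v_2 = A·v_1 = (46, -14).
v_3 = A·v_2 = (198, -10).
v_4 = A·v_3 = (802, 158).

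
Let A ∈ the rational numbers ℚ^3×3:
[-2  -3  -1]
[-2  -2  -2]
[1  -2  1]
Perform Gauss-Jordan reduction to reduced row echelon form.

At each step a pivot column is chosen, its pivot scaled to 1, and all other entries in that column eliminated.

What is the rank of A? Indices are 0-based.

pivot(0,0)=-2: scale R0 → (1, 3/2, 1/2)
  clear (1,0): R1 −= (-2)R0 → (0, 1, -1)
  clear (2,0): R2 −= (1)R0 → (0, -7/2, 1/2)
pivot(1,1)=1: scale R1 → (0, 1, -1)
  clear (0,1): R0 −= (3/2)R1 → (1, 0, 2)
  clear (2,1): R2 −= (-7/2)R1 → (0, 0, -3)
pivot(2,2)=-3: scale R2 → (0, 0, 1)
  clear (0,2): R0 −= (2)R2 → (1, 0, 0)
  clear (1,2): R1 −= (-1)R2 → (0, 1, 0)

rank = 3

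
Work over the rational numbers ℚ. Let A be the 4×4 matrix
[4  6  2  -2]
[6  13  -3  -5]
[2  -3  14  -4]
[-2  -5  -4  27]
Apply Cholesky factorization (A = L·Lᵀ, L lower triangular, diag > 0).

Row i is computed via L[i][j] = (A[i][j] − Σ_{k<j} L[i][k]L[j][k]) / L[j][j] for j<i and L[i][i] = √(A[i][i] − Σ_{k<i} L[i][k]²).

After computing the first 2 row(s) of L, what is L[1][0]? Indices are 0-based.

L[1][0] = 3

Step 1: L[0][0] = √(4) = 2.
  L[1][0] = (6) / L[0][0] = 3.
Step 2: L[1][1] = √(4) = 2.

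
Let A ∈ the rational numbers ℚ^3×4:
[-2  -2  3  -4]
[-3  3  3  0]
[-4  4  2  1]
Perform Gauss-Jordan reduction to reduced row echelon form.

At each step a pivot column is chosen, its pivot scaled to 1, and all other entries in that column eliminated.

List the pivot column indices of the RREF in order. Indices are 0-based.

pivot columns: 0, 1, 2

pivot(0,0)=-2: scale R0 → (1, 1, -3/2, 2)
  clear (1,0): R1 −= (-3)R0 → (0, 6, -3/2, 6)
  clear (2,0): R2 −= (-4)R0 → (0, 8, -4, 9)
pivot(1,1)=6: scale R1 → (0, 1, -1/4, 1)
  clear (0,1): R0 −= (1)R1 → (1, 0, -5/4, 1)
  clear (2,1): R2 −= (8)R1 → (0, 0, -2, 1)
pivot(2,2)=-2: scale R2 → (0, 0, 1, -1/2)
  clear (0,2): R0 −= (-5/4)R2 → (1, 0, 0, 3/8)
  clear (1,2): R1 −= (-1/4)R2 → (0, 1, 0, 7/8)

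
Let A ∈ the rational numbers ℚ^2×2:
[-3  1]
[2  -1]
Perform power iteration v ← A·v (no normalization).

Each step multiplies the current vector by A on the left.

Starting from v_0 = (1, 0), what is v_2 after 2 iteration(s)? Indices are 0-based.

v_0 = (1, 0).
v_1 = A·v_0 = (-3, 2).
v_2 = A·v_1 = (11, -8).

v_2 = (11, -8)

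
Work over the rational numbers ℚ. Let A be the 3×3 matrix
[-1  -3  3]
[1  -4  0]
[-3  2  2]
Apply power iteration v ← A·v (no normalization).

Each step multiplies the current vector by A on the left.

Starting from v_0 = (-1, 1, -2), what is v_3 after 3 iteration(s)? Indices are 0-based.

v_0 = (-1, 1, -2).
v_1 = A·v_0 = (-8, -5, 1).
v_2 = A·v_1 = (26, 12, 16).
v_3 = A·v_2 = (-14, -22, -22).

v_3 = (-14, -22, -22)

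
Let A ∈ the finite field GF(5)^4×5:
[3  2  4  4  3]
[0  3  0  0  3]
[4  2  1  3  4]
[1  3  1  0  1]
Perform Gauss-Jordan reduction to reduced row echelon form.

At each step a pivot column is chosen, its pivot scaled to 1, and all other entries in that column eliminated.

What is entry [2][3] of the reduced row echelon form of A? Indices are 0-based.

step 1: normalize row 0 (÷3) = (1, 4, 3, 3, 1)
  row 2: subtract 4×row0 = (0, 1, 4, 1, 0)
  row 3: subtract 1×row0 = (0, 4, 3, 2, 0)
step 2: normalize row 1 (÷3) = (0, 1, 0, 0, 1)
  row 0: subtract 4×row1 = (1, 0, 3, 3, 2)
  row 2: subtract 1×row1 = (0, 0, 4, 1, 4)
  row 3: subtract 4×row1 = (0, 0, 3, 2, 1)
step 3: normalize row 2 (÷4) = (0, 0, 1, 4, 1)
  row 0: subtract 3×row2 = (1, 0, 0, 1, 4)
  row 3: subtract 3×row2 = (0, 0, 0, 0, 3)
skip col 3 (zero from row 3)
step 4: normalize row 3 (÷3) = (0, 0, 0, 0, 1)
  row 0: subtract 4×row3 = (1, 0, 0, 1, 0)
  row 1: subtract 1×row3 = (0, 1, 0, 0, 0)
  row 2: subtract 1×row3 = (0, 0, 1, 4, 0)

M[2][3] = 4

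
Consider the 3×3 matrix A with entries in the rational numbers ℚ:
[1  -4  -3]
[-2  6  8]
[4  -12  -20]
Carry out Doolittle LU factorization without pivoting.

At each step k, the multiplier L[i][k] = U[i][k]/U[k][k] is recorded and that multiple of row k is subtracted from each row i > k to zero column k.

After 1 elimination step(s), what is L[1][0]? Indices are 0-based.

L[1][0] = -2

[col 0] pivot 1
  R1 -= -2*R0 → (0, -2, 2)  (L[1][0] := -2)
  R2 -= 4*R0 → (0, 4, -8)  (L[2][0] := 4)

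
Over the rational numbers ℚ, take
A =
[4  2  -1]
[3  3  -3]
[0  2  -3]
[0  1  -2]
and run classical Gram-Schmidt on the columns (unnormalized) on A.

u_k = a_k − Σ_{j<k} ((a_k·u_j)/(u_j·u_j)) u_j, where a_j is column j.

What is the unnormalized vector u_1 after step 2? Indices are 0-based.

u_1 = (-18/25, 24/25, 2, 1)

Step 1: u_0 = a_0 = (4, 3, 0, 0).
Step 2: u_1 = a_1 − (17/25)·u_0 = (-18/25, 24/25, 2, 1).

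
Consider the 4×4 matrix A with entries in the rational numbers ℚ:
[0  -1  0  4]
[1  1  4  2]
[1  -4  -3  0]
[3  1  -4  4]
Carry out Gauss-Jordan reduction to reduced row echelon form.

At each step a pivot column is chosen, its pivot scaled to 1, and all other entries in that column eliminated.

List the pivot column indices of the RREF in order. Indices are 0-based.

step 1: exchange rows 0,1
step 1: normalize row 0 (÷1) = (1, 1, 4, 2)
  row 2: subtract 1×row0 = (0, -5, -7, -2)
  row 3: subtract 3×row0 = (0, -2, -16, -2)
step 2: normalize row 1 (÷-1) = (0, 1, 0, -4)
  row 0: subtract 1×row1 = (1, 0, 4, 6)
  row 2: subtract -5×row1 = (0, 0, -7, -22)
  row 3: subtract -2×row1 = (0, 0, -16, -10)
step 3: normalize row 2 (÷-7) = (0, 0, 1, 22/7)
  row 0: subtract 4×row2 = (1, 0, 0, -46/7)
  row 3: subtract -16×row2 = (0, 0, 0, 282/7)
step 4: normalize row 3 (÷282/7) = (0, 0, 0, 1)
  row 0: subtract -46/7×row3 = (1, 0, 0, 0)
  row 1: subtract -4×row3 = (0, 1, 0, 0)
  row 2: subtract 22/7×row3 = (0, 0, 1, 0)

pivot columns: 0, 1, 2, 3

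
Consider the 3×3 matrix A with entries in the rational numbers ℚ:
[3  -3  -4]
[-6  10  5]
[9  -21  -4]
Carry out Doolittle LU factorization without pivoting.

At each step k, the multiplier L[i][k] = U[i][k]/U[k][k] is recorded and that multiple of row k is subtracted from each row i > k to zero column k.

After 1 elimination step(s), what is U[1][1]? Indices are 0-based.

[col 0] pivot 3
  R1 -= -2*R0 → (0, 4, -3)  (L[1][0] := -2)
  R2 -= 3*R0 → (0, -12, 8)  (L[2][0] := 3)

U[1][1] = 4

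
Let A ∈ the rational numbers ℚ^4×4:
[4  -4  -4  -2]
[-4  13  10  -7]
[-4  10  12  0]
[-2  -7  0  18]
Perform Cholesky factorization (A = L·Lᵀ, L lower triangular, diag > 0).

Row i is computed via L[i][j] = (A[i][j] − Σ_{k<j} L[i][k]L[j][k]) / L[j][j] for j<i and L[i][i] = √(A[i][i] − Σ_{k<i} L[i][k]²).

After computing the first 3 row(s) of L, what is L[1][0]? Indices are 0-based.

L[1][0] = -2

Step 1: L[0][0] = √(4) = 2.
  L[1][0] = (-4) / L[0][0] = -2.
Step 2: L[1][1] = √(9) = 3.
  L[2][0] = (-4) / L[0][0] = -2.
  L[2][1] = (6) / L[1][1] = 2.
Step 3: L[2][2] = √(4) = 2.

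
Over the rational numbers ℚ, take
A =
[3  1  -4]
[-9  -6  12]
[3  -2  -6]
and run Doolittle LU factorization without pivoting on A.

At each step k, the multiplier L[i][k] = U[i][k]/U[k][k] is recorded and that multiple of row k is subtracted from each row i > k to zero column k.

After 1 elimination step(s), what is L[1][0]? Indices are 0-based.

[col 0] pivot 3
  R1 -= -3*R0 → (0, -3, 0)  (L[1][0] := -3)
  R2 -= 1*R0 → (0, -3, -2)  (L[2][0] := 1)

L[1][0] = -3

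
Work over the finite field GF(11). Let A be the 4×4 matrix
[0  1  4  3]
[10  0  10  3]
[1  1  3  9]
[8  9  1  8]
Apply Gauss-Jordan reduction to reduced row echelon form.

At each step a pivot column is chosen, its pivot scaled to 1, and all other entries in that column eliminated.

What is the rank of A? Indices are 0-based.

[1] R0 <-> R1
[1] R0 /= 10  ⇒  (1, 0, 1, 8)
     R2 -= 1·R0  ⇒  (0, 1, 2, 1)
     R3 -= 8·R0  ⇒  (0, 9, 4, 10)
[2] R1 /= 1  ⇒  (0, 1, 4, 3)
     R2 -= 1·R1  ⇒  (0, 0, 9, 9)
     R3 -= 9·R1  ⇒  (0, 0, 1, 5)
[3] R2 /= 9  ⇒  (0, 0, 1, 1)
     R0 -= 1·R2  ⇒  (1, 0, 0, 7)
     R1 -= 4·R2  ⇒  (0, 1, 0, 10)
     R3 -= 1·R2  ⇒  (0, 0, 0, 4)
[4] R3 /= 4  ⇒  (0, 0, 0, 1)
     R0 -= 7·R3  ⇒  (1, 0, 0, 0)
     R1 -= 10·R3  ⇒  (0, 1, 0, 0)
     R2 -= 1·R3  ⇒  (0, 0, 1, 0)

rank = 4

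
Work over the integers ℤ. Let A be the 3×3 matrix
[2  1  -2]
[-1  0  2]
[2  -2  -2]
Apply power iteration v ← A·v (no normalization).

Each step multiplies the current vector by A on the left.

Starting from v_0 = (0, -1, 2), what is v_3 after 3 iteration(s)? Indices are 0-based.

v_3 = (25, -26, 22)

v_0 = (0, -1, 2).
v_1 = A·v_0 = (-5, 4, -2).
v_2 = A·v_1 = (-2, 1, -14).
v_3 = A·v_2 = (25, -26, 22).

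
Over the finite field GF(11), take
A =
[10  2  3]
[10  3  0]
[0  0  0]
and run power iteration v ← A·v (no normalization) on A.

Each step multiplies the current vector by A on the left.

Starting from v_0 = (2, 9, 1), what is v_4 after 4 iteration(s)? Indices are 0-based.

v_4 = (6, 0, 0)

v_0 = (2, 9, 1).
v_1 = A·v_0 = (8, 3, 0).
v_2 = A·v_1 = (9, 1, 0).
v_3 = A·v_2 = (4, 5, 0).
v_4 = A·v_3 = (6, 0, 0).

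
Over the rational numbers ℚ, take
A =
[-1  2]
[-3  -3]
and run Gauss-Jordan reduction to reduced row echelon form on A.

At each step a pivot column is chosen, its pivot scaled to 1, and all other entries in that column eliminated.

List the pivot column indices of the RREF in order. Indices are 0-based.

pivot(0,0)=-1: scale R0 → (1, -2)
  clear (1,0): R1 −= (-3)R0 → (0, -9)
pivot(1,1)=-9: scale R1 → (0, 1)
  clear (0,1): R0 −= (-2)R1 → (1, 0)

pivot columns: 0, 1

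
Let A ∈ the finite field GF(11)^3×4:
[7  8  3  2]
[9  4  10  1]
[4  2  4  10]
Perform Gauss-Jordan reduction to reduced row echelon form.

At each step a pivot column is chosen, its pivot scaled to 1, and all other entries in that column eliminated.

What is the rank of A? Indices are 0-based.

rank = 3

step 1: normalize row 0 (÷7) = (1, 9, 2, 5)
  row 1: subtract 9×row0 = (0, 0, 3, 0)
  row 2: subtract 4×row0 = (0, 10, 7, 1)
step 2: exchange rows 1,2
step 2: normalize row 1 (÷10) = (0, 1, 4, 10)
  row 0: subtract 9×row1 = (1, 0, 10, 3)
step 3: normalize row 2 (÷3) = (0, 0, 1, 0)
  row 0: subtract 10×row2 = (1, 0, 0, 3)
  row 1: subtract 4×row2 = (0, 1, 0, 10)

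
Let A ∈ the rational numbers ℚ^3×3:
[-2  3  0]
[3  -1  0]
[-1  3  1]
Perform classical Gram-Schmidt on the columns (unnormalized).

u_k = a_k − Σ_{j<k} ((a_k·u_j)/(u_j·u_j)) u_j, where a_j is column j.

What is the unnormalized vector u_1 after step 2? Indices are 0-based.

u_1 = (9/7, 11/7, 15/7)

Step 1: u_0 = a_0 = (-2, 3, -1).
Step 2: u_1 = a_1 − (-6/7)·u_0 = (9/7, 11/7, 15/7).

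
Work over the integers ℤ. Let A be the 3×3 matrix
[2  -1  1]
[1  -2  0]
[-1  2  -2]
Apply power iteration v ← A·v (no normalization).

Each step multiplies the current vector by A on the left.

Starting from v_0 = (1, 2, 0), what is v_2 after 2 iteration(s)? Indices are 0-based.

v_2 = (6, 6, -12)

v_0 = (1, 2, 0).
v_1 = A·v_0 = (0, -3, 3).
v_2 = A·v_1 = (6, 6, -12).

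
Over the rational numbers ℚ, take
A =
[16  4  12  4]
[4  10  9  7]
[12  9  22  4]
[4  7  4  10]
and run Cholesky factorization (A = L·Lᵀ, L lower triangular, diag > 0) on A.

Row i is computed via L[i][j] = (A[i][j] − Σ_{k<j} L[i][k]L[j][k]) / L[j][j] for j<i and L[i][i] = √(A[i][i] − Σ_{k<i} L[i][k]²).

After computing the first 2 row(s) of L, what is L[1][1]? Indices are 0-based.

Step 1: L[0][0] = √(16) = 4.
  L[1][0] = (4) / L[0][0] = 1.
Step 2: L[1][1] = √(9) = 3.

L[1][1] = 3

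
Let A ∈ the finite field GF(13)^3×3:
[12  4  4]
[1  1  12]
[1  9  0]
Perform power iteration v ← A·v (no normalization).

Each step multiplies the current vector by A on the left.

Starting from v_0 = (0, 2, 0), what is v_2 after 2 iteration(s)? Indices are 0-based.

v_2 = (7, 5, 0)

v_0 = (0, 2, 0).
v_1 = A·v_0 = (8, 2, 5).
v_2 = A·v_1 = (7, 5, 0).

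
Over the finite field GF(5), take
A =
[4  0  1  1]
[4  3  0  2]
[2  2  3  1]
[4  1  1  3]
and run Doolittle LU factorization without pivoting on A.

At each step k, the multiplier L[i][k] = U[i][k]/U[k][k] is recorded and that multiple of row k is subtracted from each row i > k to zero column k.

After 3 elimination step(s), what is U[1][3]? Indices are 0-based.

k=0: U[0][0]=4
  eliminate (1,0): mult=1, new row 1: (0, 3, 4, 1); set L[1][0]=1
  eliminate (2,0): mult=3, new row 2: (0, 2, 0, 3); set L[2][0]=3
  eliminate (3,0): mult=1, new row 3: (0, 1, 0, 2); set L[3][0]=1
k=1: U[1][1]=3
  eliminate (2,1): mult=4, new row 2: (0, 0, 4, 4); set L[2][1]=4
  eliminate (3,1): mult=2, new row 3: (0, 0, 2, 0); set L[3][1]=2
k=2: U[2][2]=4
  eliminate (3,2): mult=3, new row 3: (0, 0, 0, 3); set L[3][2]=3

U[1][3] = 1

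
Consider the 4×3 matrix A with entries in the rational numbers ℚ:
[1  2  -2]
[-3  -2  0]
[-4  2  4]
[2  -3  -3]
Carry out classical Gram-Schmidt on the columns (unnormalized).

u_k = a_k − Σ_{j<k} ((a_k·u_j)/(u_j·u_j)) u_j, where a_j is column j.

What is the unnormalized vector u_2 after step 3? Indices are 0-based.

u_2 = (-19/9, -131/99, 10/33, -32/99)

Step 1: u_0 = a_0 = (1, -3, -4, 2).
Step 2: u_1 = a_1 − (-1/5)·u_0 = (11/5, -13/5, 6/5, -13/5).
Step 3: u_2 = a_2 − (-4/5)·u_0 − (41/99)·u_1 = (-19/9, -131/99, 10/33, -32/99).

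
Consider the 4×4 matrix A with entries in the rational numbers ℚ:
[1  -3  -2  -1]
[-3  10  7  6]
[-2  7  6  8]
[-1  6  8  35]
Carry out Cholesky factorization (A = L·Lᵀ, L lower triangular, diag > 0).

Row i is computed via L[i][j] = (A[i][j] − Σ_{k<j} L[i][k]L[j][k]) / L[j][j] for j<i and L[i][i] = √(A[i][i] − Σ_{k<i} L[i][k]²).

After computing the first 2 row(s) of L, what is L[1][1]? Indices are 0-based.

Step 1: L[0][0] = √(1) = 1.
  L[1][0] = (-3) / L[0][0] = -3.
Step 2: L[1][1] = √(1) = 1.

L[1][1] = 1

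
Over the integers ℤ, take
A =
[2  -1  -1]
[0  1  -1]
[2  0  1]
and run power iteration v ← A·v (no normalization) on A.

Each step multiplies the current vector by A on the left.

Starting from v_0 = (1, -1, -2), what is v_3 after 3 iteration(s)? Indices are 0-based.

v_3 = (7, -9, 28)

v_0 = (1, -1, -2).
v_1 = A·v_0 = (5, 1, 0).
v_2 = A·v_1 = (9, 1, 10).
v_3 = A·v_2 = (7, -9, 28).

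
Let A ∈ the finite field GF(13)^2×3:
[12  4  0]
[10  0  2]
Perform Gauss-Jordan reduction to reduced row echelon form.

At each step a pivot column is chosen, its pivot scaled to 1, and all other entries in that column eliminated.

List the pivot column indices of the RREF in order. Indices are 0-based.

pivot columns: 0, 1

step 1: normalize row 0 (÷12) = (1, 9, 0)
  row 1: subtract 10×row0 = (0, 1, 2)
step 2: normalize row 1 (÷1) = (0, 1, 2)
  row 0: subtract 9×row1 = (1, 0, 8)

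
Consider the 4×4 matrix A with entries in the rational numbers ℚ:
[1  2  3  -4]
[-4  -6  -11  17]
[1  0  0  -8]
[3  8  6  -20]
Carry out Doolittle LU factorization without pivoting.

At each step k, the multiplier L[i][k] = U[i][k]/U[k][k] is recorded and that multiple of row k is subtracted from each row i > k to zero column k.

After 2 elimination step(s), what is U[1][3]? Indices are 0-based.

[col 0] pivot 1
  R1 -= -4*R0 → (0, 2, 1, 1)  (L[1][0] := -4)
  R2 -= 1*R0 → (0, -2, -3, -4)  (L[2][0] := 1)
  R3 -= 3*R0 → (0, 2, -3, -8)  (L[3][0] := 3)
[col 1] pivot 2
  R2 -= -1*R1 → (0, 0, -2, -3)  (L[2][1] := -1)
  R3 -= 1*R1 → (0, 0, -4, -9)  (L[3][1] := 1)

U[1][3] = 1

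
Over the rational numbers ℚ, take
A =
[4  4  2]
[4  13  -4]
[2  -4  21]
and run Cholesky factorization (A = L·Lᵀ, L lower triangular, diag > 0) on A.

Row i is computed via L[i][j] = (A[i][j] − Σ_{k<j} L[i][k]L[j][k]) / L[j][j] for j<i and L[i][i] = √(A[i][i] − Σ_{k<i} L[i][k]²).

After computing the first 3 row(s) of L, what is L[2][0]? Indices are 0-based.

L[2][0] = 1

Step 1: L[0][0] = √(4) = 2.
  L[1][0] = (4) / L[0][0] = 2.
Step 2: L[1][1] = √(9) = 3.
  L[2][0] = (2) / L[0][0] = 1.
  L[2][1] = (-6) / L[1][1] = -2.
Step 3: L[2][2] = √(16) = 4.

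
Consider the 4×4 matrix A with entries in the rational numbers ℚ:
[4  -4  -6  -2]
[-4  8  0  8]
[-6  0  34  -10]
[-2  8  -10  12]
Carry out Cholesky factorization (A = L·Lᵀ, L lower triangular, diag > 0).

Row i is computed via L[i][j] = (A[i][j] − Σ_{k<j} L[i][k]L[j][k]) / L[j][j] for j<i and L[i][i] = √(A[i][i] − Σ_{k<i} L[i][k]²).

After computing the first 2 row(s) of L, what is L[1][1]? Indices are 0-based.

L[1][1] = 2

Step 1: L[0][0] = √(4) = 2.
  L[1][0] = (-4) / L[0][0] = -2.
Step 2: L[1][1] = √(4) = 2.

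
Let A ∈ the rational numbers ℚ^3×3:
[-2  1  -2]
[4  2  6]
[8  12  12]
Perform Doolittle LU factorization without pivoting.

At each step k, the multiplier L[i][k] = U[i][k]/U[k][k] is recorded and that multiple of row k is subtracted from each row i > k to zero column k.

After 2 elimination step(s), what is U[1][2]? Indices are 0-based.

U[1][2] = 2

[col 0] pivot -2
  R1 -= -2*R0 → (0, 4, 2)  (L[1][0] := -2)
  R2 -= -4*R0 → (0, 16, 4)  (L[2][0] := -4)
[col 1] pivot 4
  R2 -= 4*R1 → (0, 0, -4)  (L[2][1] := 4)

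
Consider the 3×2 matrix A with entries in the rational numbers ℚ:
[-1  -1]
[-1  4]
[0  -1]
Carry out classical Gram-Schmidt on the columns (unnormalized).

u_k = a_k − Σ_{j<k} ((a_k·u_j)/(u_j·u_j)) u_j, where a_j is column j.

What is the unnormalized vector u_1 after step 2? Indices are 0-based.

Step 1: u_0 = a_0 = (-1, -1, 0).
Step 2: u_1 = a_1 − (-3/2)·u_0 = (-5/2, 5/2, -1).

u_1 = (-5/2, 5/2, -1)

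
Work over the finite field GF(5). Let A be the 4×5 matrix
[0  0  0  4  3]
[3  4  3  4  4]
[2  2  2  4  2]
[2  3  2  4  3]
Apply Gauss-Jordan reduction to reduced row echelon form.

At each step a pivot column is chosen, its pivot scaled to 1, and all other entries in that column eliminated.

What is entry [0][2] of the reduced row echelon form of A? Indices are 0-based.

step 1: exchange rows 0,1
step 1: normalize row 0 (÷3) = (1, 3, 1, 3, 3)
  row 2: subtract 2×row0 = (0, 1, 0, 3, 1)
  row 3: subtract 2×row0 = (0, 2, 0, 3, 2)
step 2: exchange rows 1,2
step 2: normalize row 1 (÷1) = (0, 1, 0, 3, 1)
  row 0: subtract 3×row1 = (1, 0, 1, 4, 0)
  row 3: subtract 2×row1 = (0, 0, 0, 2, 0)
skip col 2 (zero from row 2)
step 3: normalize row 2 (÷4) = (0, 0, 0, 1, 2)
  row 0: subtract 4×row2 = (1, 0, 1, 0, 2)
  row 1: subtract 3×row2 = (0, 1, 0, 0, 0)
  row 3: subtract 2×row2 = (0, 0, 0, 0, 1)
step 4: normalize row 3 (÷1) = (0, 0, 0, 0, 1)
  row 0: subtract 2×row3 = (1, 0, 1, 0, 0)
  row 2: subtract 2×row3 = (0, 0, 0, 1, 0)

M[0][2] = 1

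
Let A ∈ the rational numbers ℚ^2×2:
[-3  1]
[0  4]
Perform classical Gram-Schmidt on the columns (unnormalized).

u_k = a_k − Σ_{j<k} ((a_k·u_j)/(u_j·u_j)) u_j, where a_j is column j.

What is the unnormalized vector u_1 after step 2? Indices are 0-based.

u_1 = (0, 4)

Step 1: u_0 = a_0 = (-3, 0).
Step 2: u_1 = a_1 − (-1/3)·u_0 = (0, 4).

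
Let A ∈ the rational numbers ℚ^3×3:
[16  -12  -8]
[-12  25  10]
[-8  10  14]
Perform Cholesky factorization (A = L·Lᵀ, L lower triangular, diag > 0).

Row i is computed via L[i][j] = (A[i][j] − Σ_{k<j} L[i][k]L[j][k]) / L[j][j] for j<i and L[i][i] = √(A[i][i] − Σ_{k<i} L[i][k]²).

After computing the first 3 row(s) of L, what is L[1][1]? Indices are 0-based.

Step 1: L[0][0] = √(16) = 4.
  L[1][0] = (-12) / L[0][0] = -3.
Step 2: L[1][1] = √(16) = 4.
  L[2][0] = (-8) / L[0][0] = -2.
  L[2][1] = (4) / L[1][1] = 1.
Step 3: L[2][2] = √(9) = 3.

L[1][1] = 4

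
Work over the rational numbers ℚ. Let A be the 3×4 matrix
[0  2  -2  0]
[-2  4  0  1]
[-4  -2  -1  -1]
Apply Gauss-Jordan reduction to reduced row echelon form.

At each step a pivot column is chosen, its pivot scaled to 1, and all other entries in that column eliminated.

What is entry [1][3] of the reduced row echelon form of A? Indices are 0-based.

pivot(0,0): swap R0↔R1
pivot(0,0)=-2: scale R0 → (1, -2, 0, -1/2)
  clear (2,0): R2 −= (-4)R0 → (0, -10, -1, -3)
pivot(1,1)=2: scale R1 → (0, 1, -1, 0)
  clear (0,1): R0 −= (-2)R1 → (1, 0, -2, -1/2)
  clear (2,1): R2 −= (-10)R1 → (0, 0, -11, -3)
pivot(2,2)=-11: scale R2 → (0, 0, 1, 3/11)
  clear (0,2): R0 −= (-2)R2 → (1, 0, 0, 1/22)
  clear (1,2): R1 −= (-1)R2 → (0, 1, 0, 3/11)

M[1][3] = 3/11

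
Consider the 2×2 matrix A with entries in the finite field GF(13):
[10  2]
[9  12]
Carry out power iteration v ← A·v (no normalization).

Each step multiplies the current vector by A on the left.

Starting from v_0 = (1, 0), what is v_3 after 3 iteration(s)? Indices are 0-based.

v_3 = (3, 6)

v_0 = (1, 0).
v_1 = A·v_0 = (10, 9).
v_2 = A·v_1 = (1, 3).
v_3 = A·v_2 = (3, 6).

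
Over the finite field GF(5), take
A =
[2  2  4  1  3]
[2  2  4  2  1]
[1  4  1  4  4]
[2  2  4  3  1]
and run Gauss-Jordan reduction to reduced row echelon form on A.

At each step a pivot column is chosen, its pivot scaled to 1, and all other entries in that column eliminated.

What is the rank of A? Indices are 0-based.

pivot(0,0)=2: scale R0 → (1, 1, 2, 3, 4)
  clear (1,0): R1 −= (2)R0 → (0, 0, 0, 1, 3)
  clear (2,0): R2 −= (1)R0 → (0, 3, 4, 1, 0)
  clear (3,0): R3 −= (2)R0 → (0, 0, 0, 2, 3)
pivot(1,1): swap R1↔R2
pivot(1,1)=3: scale R1 → (0, 1, 3, 2, 0)
  clear (0,1): R0 −= (1)R1 → (1, 0, 4, 1, 4)
col 2: no nonzero at/below row 2; advance.
pivot(2,3)=1: scale R2 → (0, 0, 0, 1, 3)
  clear (0,3): R0 −= (1)R2 → (1, 0, 4, 0, 1)
  clear (1,3): R1 −= (2)R2 → (0, 1, 3, 0, 4)
  clear (3,3): R3 −= (2)R2 → (0, 0, 0, 0, 2)
pivot(3,4)=2: scale R3 → (0, 0, 0, 0, 1)
  clear (0,4): R0 −= (1)R3 → (1, 0, 4, 0, 0)
  clear (1,4): R1 −= (4)R3 → (0, 1, 3, 0, 0)
  clear (2,4): R2 −= (3)R3 → (0, 0, 0, 1, 0)

rank = 4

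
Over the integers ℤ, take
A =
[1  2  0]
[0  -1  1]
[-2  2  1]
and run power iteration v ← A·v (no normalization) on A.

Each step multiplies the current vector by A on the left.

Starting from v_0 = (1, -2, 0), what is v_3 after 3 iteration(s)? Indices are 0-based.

v_0 = (1, -2, 0).
v_1 = A·v_0 = (-3, 2, -6).
v_2 = A·v_1 = (1, -8, 4).
v_3 = A·v_2 = (-15, 12, -14).

v_3 = (-15, 12, -14)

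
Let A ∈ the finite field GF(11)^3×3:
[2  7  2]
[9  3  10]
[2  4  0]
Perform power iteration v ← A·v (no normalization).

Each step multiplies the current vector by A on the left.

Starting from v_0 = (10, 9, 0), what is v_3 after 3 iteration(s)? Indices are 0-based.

v_3 = (9, 1, 4)

v_0 = (10, 9, 0).
v_1 = A·v_0 = (6, 7, 1).
v_2 = A·v_1 = (8, 8, 7).
v_3 = A·v_2 = (9, 1, 4).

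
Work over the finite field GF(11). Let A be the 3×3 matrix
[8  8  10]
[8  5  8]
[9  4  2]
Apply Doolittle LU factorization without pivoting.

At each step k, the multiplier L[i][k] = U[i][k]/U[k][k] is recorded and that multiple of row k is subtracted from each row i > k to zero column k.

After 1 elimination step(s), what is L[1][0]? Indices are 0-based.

k=0: U[0][0]=8
  eliminate (1,0): mult=1, new row 1: (0, 8, 9); set L[1][0]=1
  eliminate (2,0): mult=8, new row 2: (0, 6, 10); set L[2][0]=8

L[1][0] = 1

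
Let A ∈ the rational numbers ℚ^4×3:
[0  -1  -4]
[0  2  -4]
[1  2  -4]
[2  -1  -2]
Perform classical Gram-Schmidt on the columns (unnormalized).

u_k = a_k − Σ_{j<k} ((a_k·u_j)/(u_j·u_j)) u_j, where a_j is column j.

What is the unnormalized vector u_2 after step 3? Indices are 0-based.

u_2 = (-5, -2, -2/5, 1/5)

Step 1: u_0 = a_0 = (0, 0, 1, 2).
Step 2: u_1 = a_1 − (0)·u_0 = (-1, 2, 2, -1).
Step 3: u_2 = a_2 − (-8/5)·u_0 − (-1)·u_1 = (-5, -2, -2/5, 1/5).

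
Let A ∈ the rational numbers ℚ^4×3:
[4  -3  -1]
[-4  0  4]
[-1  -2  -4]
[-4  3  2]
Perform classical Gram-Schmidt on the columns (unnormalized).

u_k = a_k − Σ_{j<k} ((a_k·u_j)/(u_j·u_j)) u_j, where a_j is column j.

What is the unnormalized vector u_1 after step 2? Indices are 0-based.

Step 1: u_0 = a_0 = (4, -4, -1, -4).
Step 2: u_1 = a_1 − (-22/49)·u_0 = (-59/49, -88/49, -120/49, 59/49).

u_1 = (-59/49, -88/49, -120/49, 59/49)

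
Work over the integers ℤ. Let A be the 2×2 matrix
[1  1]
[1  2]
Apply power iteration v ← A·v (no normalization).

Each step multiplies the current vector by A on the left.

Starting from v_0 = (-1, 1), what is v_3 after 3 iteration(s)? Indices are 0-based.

v_0 = (-1, 1).
v_1 = A·v_0 = (0, 1).
v_2 = A·v_1 = (1, 2).
v_3 = A·v_2 = (3, 5).

v_3 = (3, 5)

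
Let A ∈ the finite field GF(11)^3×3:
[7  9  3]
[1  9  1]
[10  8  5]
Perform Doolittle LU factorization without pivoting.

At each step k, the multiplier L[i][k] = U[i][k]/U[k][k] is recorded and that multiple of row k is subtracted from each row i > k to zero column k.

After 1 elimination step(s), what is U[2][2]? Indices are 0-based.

U[2][2] = 7

k=0: U[0][0]=7
  eliminate (1,0): mult=8, new row 1: (0, 3, 10); set L[1][0]=8
  eliminate (2,0): mult=3, new row 2: (0, 3, 7); set L[2][0]=3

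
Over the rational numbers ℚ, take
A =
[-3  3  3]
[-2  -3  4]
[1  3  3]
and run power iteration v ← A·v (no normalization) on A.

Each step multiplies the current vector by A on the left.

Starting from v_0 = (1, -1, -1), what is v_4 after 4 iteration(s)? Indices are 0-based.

v_4 = (-441, 351, -789)

v_0 = (1, -1, -1).
v_1 = A·v_0 = (-9, -3, -5).
v_2 = A·v_1 = (3, 7, -33).
v_3 = A·v_2 = (-87, -159, -75).
v_4 = A·v_3 = (-441, 351, -789).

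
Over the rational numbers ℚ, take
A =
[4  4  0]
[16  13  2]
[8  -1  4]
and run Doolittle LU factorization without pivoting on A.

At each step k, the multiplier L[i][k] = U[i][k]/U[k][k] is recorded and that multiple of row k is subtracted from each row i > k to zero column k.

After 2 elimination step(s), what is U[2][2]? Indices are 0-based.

k=0: U[0][0]=4
  eliminate (1,0): mult=4, new row 1: (0, -3, 2); set L[1][0]=4
  eliminate (2,0): mult=2, new row 2: (0, -9, 4); set L[2][0]=2
k=1: U[1][1]=-3
  eliminate (2,1): mult=3, new row 2: (0, 0, -2); set L[2][1]=3

U[2][2] = -2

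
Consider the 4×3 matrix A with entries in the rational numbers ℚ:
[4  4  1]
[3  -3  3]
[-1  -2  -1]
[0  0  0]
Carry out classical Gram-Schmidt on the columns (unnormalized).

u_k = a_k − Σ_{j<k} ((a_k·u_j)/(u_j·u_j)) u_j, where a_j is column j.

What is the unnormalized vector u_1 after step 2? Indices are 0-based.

u_1 = (34/13, -105/26, -43/26, 0)

Step 1: u_0 = a_0 = (4, 3, -1, 0).
Step 2: u_1 = a_1 − (9/26)·u_0 = (34/13, -105/26, -43/26, 0).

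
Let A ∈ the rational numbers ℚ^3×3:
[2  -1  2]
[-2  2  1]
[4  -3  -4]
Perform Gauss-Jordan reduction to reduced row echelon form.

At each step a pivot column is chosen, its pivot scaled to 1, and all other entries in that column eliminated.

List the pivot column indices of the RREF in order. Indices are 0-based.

pivot columns: 0, 1, 2

step 1: normalize row 0 (÷2) = (1, -1/2, 1)
  row 1: subtract -2×row0 = (0, 1, 3)
  row 2: subtract 4×row0 = (0, -1, -8)
step 2: normalize row 1 (÷1) = (0, 1, 3)
  row 0: subtract -1/2×row1 = (1, 0, 5/2)
  row 2: subtract -1×row1 = (0, 0, -5)
step 3: normalize row 2 (÷-5) = (0, 0, 1)
  row 0: subtract 5/2×row2 = (1, 0, 0)
  row 1: subtract 3×row2 = (0, 1, 0)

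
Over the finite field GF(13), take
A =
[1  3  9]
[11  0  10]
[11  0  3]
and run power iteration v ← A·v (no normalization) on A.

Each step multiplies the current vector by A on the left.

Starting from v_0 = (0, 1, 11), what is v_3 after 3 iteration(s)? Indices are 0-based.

v_3 = (6, 1, 8)

v_0 = (0, 1, 11).
v_1 = A·v_0 = (11, 6, 7).
v_2 = A·v_1 = (1, 9, 12).
v_3 = A·v_2 = (6, 1, 8).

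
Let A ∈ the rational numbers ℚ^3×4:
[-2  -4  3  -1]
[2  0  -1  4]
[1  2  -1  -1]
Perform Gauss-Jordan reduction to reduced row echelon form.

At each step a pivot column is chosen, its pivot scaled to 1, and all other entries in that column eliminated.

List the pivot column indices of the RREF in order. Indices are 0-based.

pivot columns: 0, 1, 2

pivot(0,0)=-2: scale R0 → (1, 2, -3/2, 1/2)
  clear (1,0): R1 −= (2)R0 → (0, -4, 2, 3)
  clear (2,0): R2 −= (1)R0 → (0, 0, 1/2, -3/2)
pivot(1,1)=-4: scale R1 → (0, 1, -1/2, -3/4)
  clear (0,1): R0 −= (2)R1 → (1, 0, -1/2, 2)
pivot(2,2)=1/2: scale R2 → (0, 0, 1, -3)
  clear (0,2): R0 −= (-1/2)R2 → (1, 0, 0, 1/2)
  clear (1,2): R1 −= (-1/2)R2 → (0, 1, 0, -9/4)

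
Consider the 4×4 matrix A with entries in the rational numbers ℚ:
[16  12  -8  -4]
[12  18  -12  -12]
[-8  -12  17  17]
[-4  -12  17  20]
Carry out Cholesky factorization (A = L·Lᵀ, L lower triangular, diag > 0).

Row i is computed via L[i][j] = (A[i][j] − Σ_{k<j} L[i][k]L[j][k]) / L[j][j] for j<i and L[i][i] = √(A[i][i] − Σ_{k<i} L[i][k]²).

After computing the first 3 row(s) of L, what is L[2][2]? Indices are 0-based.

L[2][2] = 3

Step 1: L[0][0] = √(16) = 4.
  L[1][0] = (12) / L[0][0] = 3.
Step 2: L[1][1] = √(9) = 3.
  L[2][0] = (-8) / L[0][0] = -2.
  L[2][1] = (-6) / L[1][1] = -2.
Step 3: L[2][2] = √(9) = 3.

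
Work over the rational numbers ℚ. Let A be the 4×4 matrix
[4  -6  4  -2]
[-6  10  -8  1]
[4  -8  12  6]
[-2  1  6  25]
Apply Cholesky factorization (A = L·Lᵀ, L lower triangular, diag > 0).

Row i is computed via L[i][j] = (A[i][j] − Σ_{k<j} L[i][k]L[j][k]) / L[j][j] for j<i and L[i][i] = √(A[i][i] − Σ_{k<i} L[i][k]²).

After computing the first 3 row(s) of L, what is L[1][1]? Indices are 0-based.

Step 1: L[0][0] = √(4) = 2.
  L[1][0] = (-6) / L[0][0] = -3.
Step 2: L[1][1] = √(1) = 1.
  L[2][0] = (4) / L[0][0] = 2.
  L[2][1] = (-2) / L[1][1] = -2.
Step 3: L[2][2] = √(4) = 2.

L[1][1] = 1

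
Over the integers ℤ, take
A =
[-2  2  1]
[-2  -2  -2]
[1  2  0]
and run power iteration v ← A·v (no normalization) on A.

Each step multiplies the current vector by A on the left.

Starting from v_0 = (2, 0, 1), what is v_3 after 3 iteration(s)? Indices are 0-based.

v_3 = (21, 10, 24)

v_0 = (2, 0, 1).
v_1 = A·v_0 = (-3, -6, 2).
v_2 = A·v_1 = (-4, 14, -15).
v_3 = A·v_2 = (21, 10, 24).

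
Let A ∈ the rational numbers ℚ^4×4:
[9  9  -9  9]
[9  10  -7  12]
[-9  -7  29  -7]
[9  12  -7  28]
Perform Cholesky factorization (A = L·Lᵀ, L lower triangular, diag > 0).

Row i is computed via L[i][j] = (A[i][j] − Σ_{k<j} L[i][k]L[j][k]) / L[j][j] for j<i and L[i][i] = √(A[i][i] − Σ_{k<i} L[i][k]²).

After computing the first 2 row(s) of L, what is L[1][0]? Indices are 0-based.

L[1][0] = 3

Step 1: L[0][0] = √(9) = 3.
  L[1][0] = (9) / L[0][0] = 3.
Step 2: L[1][1] = √(1) = 1.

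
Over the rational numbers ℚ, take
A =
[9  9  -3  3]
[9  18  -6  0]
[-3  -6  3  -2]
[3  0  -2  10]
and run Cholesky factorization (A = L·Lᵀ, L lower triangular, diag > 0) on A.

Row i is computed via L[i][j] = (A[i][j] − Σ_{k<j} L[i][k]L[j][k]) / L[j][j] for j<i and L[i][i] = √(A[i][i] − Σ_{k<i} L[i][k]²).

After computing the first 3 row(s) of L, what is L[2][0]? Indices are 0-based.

L[2][0] = -1

Step 1: L[0][0] = √(9) = 3.
  L[1][0] = (9) / L[0][0] = 3.
Step 2: L[1][1] = √(9) = 3.
  L[2][0] = (-3) / L[0][0] = -1.
  L[2][1] = (-3) / L[1][1] = -1.
Step 3: L[2][2] = √(1) = 1.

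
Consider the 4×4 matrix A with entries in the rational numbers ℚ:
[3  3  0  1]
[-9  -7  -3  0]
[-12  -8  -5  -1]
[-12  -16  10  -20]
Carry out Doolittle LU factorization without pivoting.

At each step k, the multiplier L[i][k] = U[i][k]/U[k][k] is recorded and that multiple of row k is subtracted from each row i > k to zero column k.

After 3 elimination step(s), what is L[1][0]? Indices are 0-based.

Step 1: pivot at (0,0) is 3.
  row1 ← row1 − (-3)·row0  ⇒  L[1][0]=-3, U row1=(0, 2, -3, 3)
  row2 ← row2 − (-4)·row0  ⇒  L[2][0]=-4, U row2=(0, 4, -5, 3)
  row3 ← row3 − (-4)·row0  ⇒  L[3][0]=-4, U row3=(0, -4, 10, -16)
Step 2: pivot at (1,1) is 2.
  row2 ← row2 − (2)·row1  ⇒  L[2][1]=2, U row2=(0, 0, 1, -3)
  row3 ← row3 − (-2)·row1  ⇒  L[3][1]=-2, U row3=(0, 0, 4, -10)
Step 3: pivot at (2,2) is 1.
  row3 ← row3 − (4)·row2  ⇒  L[3][2]=4, U row3=(0, 0, 0, 2)

L[1][0] = -3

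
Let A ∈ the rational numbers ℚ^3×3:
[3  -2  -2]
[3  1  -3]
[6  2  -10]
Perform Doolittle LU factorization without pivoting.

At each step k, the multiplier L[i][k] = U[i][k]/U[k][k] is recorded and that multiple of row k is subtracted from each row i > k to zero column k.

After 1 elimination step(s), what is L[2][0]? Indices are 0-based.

L[2][0] = 2

[col 0] pivot 3
  R1 -= 1*R0 → (0, 3, -1)  (L[1][0] := 1)
  R2 -= 2*R0 → (0, 6, -6)  (L[2][0] := 2)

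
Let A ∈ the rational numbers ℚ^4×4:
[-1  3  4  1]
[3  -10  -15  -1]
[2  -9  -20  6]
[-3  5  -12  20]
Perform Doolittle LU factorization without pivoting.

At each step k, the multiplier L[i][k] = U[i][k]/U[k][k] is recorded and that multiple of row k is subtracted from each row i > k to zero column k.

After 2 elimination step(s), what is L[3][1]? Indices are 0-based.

L[3][1] = 4

k=0: U[0][0]=-1
  eliminate (1,0): mult=-3, new row 1: (0, -1, -3, 2); set L[1][0]=-3
  eliminate (2,0): mult=-2, new row 2: (0, -3, -12, 8); set L[2][0]=-2
  eliminate (3,0): mult=3, new row 3: (0, -4, -24, 17); set L[3][0]=3
k=1: U[1][1]=-1
  eliminate (2,1): mult=3, new row 2: (0, 0, -3, 2); set L[2][1]=3
  eliminate (3,1): mult=4, new row 3: (0, 0, -12, 9); set L[3][1]=4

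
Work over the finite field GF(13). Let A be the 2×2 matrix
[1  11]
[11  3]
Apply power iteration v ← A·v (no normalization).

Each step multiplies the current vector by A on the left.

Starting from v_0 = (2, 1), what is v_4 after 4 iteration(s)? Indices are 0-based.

v_4 = (8, 10)

v_0 = (2, 1).
v_1 = A·v_0 = (0, 12).
v_2 = A·v_1 = (2, 10).
v_3 = A·v_2 = (8, 0).
v_4 = A·v_3 = (8, 10).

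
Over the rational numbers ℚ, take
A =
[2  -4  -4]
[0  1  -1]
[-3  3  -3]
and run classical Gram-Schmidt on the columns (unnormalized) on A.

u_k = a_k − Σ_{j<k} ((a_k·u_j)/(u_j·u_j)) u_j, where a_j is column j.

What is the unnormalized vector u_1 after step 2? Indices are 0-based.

Step 1: u_0 = a_0 = (2, 0, -3).
Step 2: u_1 = a_1 − (-17/13)·u_0 = (-18/13, 1, -12/13).

u_1 = (-18/13, 1, -12/13)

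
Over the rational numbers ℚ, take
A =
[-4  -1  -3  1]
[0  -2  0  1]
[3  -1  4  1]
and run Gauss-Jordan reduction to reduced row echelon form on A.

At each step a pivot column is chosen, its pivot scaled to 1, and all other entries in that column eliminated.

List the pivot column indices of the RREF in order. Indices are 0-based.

pivot(0,0)=-4: scale R0 → (1, 1/4, 3/4, -1/4)
  clear (2,0): R2 −= (3)R0 → (0, -7/4, 7/4, 7/4)
pivot(1,1)=-2: scale R1 → (0, 1, 0, -1/2)
  clear (0,1): R0 −= (1/4)R1 → (1, 0, 3/4, -1/8)
  clear (2,1): R2 −= (-7/4)R1 → (0, 0, 7/4, 7/8)
pivot(2,2)=7/4: scale R2 → (0, 0, 1, 1/2)
  clear (0,2): R0 −= (3/4)R2 → (1, 0, 0, -1/2)

pivot columns: 0, 1, 2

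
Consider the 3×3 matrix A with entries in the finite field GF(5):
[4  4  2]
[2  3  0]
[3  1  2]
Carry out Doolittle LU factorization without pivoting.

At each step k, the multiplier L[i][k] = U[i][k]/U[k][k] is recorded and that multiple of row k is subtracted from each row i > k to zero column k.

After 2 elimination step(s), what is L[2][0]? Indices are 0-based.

L[2][0] = 2

Step 1: pivot at (0,0) is 4.
  row1 ← row1 − (3)·row0  ⇒  L[1][0]=3, U row1=(0, 1, 4)
  row2 ← row2 − (2)·row0  ⇒  L[2][0]=2, U row2=(0, 3, 3)
Step 2: pivot at (1,1) is 1.
  row2 ← row2 − (3)·row1  ⇒  L[2][1]=3, U row2=(0, 0, 1)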